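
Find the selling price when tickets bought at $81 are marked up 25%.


Calculate the markup amount:
25% of $81 = $20.25
Add to cost:
$81 + $20.25 = $101.25

$101.25


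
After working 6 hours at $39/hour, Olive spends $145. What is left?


Calculate earnings:
6 x $39 = $234
Subtract spending:
$234 - $145 = $89

$89


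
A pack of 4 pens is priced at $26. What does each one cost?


Total cost: $26
Number of items: 4
Unit price: $26 / 4 = $6.50

$6.50


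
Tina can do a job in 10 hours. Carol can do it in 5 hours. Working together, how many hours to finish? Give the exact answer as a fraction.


Tina's rate: 1/10 of the job per hour
Carol's rate: 1/5 of the job per hour
Combined rate: 1/10 + 1/5 = 3/10 per hour
Time = 1 / (3/10) = 10/3 hours (≈ 3.33 hours)

10/3 hours


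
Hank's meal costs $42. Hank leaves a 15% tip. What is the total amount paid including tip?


Calculate the tip:
15% of $42 = $6.30
Add tip to meal cost:
$42 + $6.30 = $48.30

$48.30


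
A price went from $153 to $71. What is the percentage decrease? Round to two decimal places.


Find the absolute change:
|71 - 153| = 82
Divide by original and multiply by 100:
82 / 153 x 100 = 53.5947...% ≈ 53.59%

53.59%


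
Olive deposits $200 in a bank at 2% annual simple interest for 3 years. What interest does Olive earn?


Use the formula I = P x R x T / 100
P x R x T = 200 x 2 x 3 = 1200
I = 1200 / 100 = $12

$12


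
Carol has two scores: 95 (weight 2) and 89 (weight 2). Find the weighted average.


Weighted sum:
2 x 95 + 2 x 89 = 368
Total weight:
2 + 2 = 4
Weighted average:
368 / 4 = 92

92


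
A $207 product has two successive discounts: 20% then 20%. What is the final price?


First discount:
20% of $207 = $41.40
Price after first discount:
$207 - $41.40 = $165.60
Second discount:
20% of $165.60 = $33.12
Final price:
$165.60 - $33.12 = $132.48

$132.48


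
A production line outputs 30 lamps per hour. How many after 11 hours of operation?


Production rate: 30 lamps per hour
Time: 11 hours
Total: 30 x 11 = 330 lamps

330 lamps


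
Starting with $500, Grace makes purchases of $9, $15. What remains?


Add up expenses:
$9 + $15 = $24
Subtract from budget:
$500 - $24 = $476

$476


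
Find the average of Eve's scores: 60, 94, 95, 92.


Add the scores:
60 + 94 + 95 + 92 = 341
Divide by the number of tests:
341 / 4 = 85.25

85.25


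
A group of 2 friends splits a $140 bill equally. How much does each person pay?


Total bill: $140
Number of people: 2
Each pays: $140 / 2 = $70

$70


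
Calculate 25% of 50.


Convert percentage to decimal:
25% = 0.25
Multiply:
50 x 0.25 = 12.5

12.5


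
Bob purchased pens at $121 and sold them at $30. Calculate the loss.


Selling price = $30
Cost price = $121
Loss = cost price - selling price:
Loss = $121 - $30 = $91

$91


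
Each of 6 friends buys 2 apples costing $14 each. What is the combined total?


Cost per person:
2 x $14 = $28
Group total:
6 x $28 = $168

$168


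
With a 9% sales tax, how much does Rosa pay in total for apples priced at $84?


Calculate the tax:
9% of $84 = $7.56
Add tax to price:
$84 + $7.56 = $91.56

$91.56


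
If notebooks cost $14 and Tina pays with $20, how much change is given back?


Start with the amount paid:
$20
Subtract the price:
$20 - $14 = $6

$6


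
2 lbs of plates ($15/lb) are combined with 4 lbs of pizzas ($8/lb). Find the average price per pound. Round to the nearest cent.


Cost of plates:
2 x $15 = $30
Cost of pizzas:
4 x $8 = $32
Total cost: $30 + $32 = $62
Total weight: 6 lbs
Average: $62 / 6 = $10.3333... ≈ $10.33/lb

$10.33/lb


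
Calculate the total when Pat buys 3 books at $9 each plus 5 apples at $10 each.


Cost of books:
3 x $9 = $27
Cost of apples:
5 x $10 = $50
Add both:
$27 + $50 = $77

$77


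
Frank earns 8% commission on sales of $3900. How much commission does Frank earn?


Convert rate to decimal:
8% = 0.08
Multiply by sales:
$3900 x 0.08 = $312

$312


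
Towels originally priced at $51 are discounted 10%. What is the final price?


Calculate the discount amount:
10% of $51 = $5.10
Subtract from original:
$51 - $5.10 = $45.90

$45.90


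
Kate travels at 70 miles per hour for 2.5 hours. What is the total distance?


Use the formula: distance = speed x time
Speed = 70 mph, Time = 2.5 hours
70 x 2.5 = 175 miles

175 miles


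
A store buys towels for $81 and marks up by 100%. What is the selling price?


Calculate the markup amount:
100% of $81 = $81
Add to cost:
$81 + $81 = $162

$162


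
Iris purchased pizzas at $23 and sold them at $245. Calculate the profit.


Selling price = $245
Cost price = $23
Profit = selling price - cost price:
Profit = $245 - $23 = $222

$222


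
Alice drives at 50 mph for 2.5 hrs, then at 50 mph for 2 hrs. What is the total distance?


Leg 1 distance:
50 x 2.5 = 125 miles
Leg 2 distance:
50 x 2 = 100 miles
Total distance:
125 + 100 = 225 miles

225 miles


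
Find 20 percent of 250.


Convert percentage to decimal:
20% = 0.2
Multiply:
250 x 0.2 = 50

50


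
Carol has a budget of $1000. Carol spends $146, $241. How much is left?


Add up expenses:
$146 + $241 = $387
Subtract from budget:
$1000 - $387 = $613

$613


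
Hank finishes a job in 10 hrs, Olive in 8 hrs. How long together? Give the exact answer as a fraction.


Hank's rate: 1/10 of the job per hour
Olive's rate: 1/8 of the job per hour
Combined rate: 1/10 + 1/8 = 9/40 per hour
Time = 1 / (9/40) = 40/9 hours (≈ 4.44 hours)

40/9 hours


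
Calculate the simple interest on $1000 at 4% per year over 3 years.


Use the formula I = P x R x T / 100
P x R x T = 1000 x 4 x 3 = 12000
I = 12000 / 100 = $120

$120


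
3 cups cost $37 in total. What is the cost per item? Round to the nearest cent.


Total cost: $37
Number of items: 3
Unit price: $37 / 3 = $12.3333... ≈ $12.33

$12.33


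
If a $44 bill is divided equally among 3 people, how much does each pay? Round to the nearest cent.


Total bill: $44
Number of people: 3
Each pays: $44 / 3 = $14.6666... ≈ $14.67

$14.67


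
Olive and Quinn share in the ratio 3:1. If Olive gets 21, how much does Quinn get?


Find the multiplier:
21 / 3 = 7
Apply to Quinn's share:
1 x 7 = 7

7


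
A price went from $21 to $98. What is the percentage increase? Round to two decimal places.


Find the absolute change:
|98 - 21| = 77
Divide by original and multiply by 100:
77 / 21 x 100 = 366.6666...% ≈ 366.67%

366.67%


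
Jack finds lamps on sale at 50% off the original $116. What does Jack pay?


Calculate the discount amount:
50% of $116 = $58
Subtract from original:
$116 - $58 = $58

$58


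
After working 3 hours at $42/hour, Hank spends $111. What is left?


Calculate earnings:
3 x $42 = $126
Subtract spending:
$126 - $111 = $15

$15


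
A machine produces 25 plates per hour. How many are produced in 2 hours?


Production rate: 25 plates per hour
Time: 2 hours
Total: 25 x 2 = 50 plates

50 plates


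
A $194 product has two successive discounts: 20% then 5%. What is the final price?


First discount:
20% of $194 = $38.80
Price after first discount:
$194 - $38.80 = $155.20
Second discount:
5% of $155.20 = $7.76
Final price:
$155.20 - $7.76 = $147.44

$147.44


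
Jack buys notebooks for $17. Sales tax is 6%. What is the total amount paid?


Calculate the tax:
6% of $17 = $1.02
Add tax to price:
$17 + $1.02 = $18.02

$18.02


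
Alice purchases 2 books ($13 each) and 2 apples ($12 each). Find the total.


Cost of books:
2 x $13 = $26
Cost of apples:
2 x $12 = $24
Add both:
$26 + $24 = $50

$50


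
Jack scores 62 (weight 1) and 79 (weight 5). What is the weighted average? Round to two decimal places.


Weighted sum:
1 x 62 + 5 x 79 = 457
Total weight:
1 + 5 = 6
Weighted average:
457 / 6 = 76.1666... ≈ 76.17

76.17


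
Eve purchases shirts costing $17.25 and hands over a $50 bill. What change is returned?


Start with the amount paid:
$50
Subtract the price:
$50 - $17.25 = $32.75

$32.75


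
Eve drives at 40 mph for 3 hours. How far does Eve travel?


Use the formula: distance = speed x time
Speed = 40 mph, Time = 3 hours
40 x 3 = 120 miles

120 miles


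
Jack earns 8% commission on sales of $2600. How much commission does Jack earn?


Convert rate to decimal:
8% = 0.08
Multiply by sales:
$2600 x 0.08 = $208

$208


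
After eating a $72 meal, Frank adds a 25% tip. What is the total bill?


Calculate the tip:
25% of $72 = $18
Add tip to meal cost:
$72 + $18 = $90

$90


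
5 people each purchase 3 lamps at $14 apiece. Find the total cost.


Cost per person:
3 x $14 = $42
Group total:
5 x $42 = $210

$210


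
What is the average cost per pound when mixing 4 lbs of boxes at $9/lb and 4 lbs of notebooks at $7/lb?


Cost of boxes:
4 x $9 = $36
Cost of notebooks:
4 x $7 = $28
Total cost: $36 + $28 = $64
Total weight: 8 lbs
Average: $64 / 8 = $8/lb

$8/lb


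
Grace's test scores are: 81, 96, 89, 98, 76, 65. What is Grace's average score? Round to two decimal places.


Add the scores:
81 + 96 + 89 + 98 + 76 + 65 = 505
Divide by the number of tests:
505 / 6 = 84.1666... ≈ 84.17

84.17


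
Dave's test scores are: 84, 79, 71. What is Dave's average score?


Add the scores:
84 + 79 + 71 = 234
Divide by the number of tests:
234 / 3 = 78

78


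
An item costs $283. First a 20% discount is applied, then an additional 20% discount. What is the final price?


First discount:
20% of $283 = $56.60
Price after first discount:
$283 - $56.60 = $226.40
Second discount:
20% of $226.40 = $45.28
Final price:
$226.40 - $45.28 = $181.12

$181.12


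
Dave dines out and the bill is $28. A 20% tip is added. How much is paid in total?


Calculate the tip:
20% of $28 = $5.60
Add tip to meal cost:
$28 + $5.60 = $33.60

$33.60


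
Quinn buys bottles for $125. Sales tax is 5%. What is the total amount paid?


Calculate the tax:
5% of $125 = $6.25
Add tax to price:
$125 + $6.25 = $131.25

$131.25


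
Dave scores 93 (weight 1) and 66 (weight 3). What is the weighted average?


Weighted sum:
1 x 93 + 3 x 66 = 291
Total weight:
1 + 3 = 4
Weighted average:
291 / 4 = 72.75

72.75


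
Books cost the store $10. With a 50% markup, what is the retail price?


Calculate the markup amount:
50% of $10 = $5
Add to cost:
$10 + $5 = $15

$15


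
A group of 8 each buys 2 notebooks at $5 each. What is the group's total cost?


Cost per person:
2 x $5 = $10
Group total:
8 x $10 = $80

$80


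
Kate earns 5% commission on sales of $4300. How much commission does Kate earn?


Convert rate to decimal:
5% = 0.05
Multiply by sales:
$4300 x 0.05 = $215

$215


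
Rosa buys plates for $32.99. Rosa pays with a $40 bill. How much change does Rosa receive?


Start with the amount paid:
$40
Subtract the price:
$40 - $32.99 = $7.01

$7.01


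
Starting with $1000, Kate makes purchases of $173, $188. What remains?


Add up expenses:
$173 + $188 = $361
Subtract from budget:
$1000 - $361 = $639

$639


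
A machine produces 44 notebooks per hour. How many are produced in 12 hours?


Production rate: 44 notebooks per hour
Time: 12 hours
Total: 44 x 12 = 528 notebooks

528 notebooks


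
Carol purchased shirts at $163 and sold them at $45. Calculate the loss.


Selling price = $45
Cost price = $163
Loss = cost price - selling price:
Loss = $163 - $45 = $118

$118


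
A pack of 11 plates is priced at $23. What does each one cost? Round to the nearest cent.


Total cost: $23
Number of items: 11
Unit price: $23 / 11 = $2.0909... ≈ $2.09

$2.09


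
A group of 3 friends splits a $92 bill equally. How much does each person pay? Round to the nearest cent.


Total bill: $92
Number of people: 3
Each pays: $92 / 3 = $30.6666... ≈ $30.67

$30.67


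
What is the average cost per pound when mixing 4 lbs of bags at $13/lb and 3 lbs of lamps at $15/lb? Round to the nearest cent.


Cost of bags:
4 x $13 = $52
Cost of lamps:
3 x $15 = $45
Total cost: $52 + $45 = $97
Total weight: 7 lbs
Average: $97 / 7 = $13.8571... ≈ $13.86/lb

$13.86/lb


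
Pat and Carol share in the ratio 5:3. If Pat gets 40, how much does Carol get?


Find the multiplier:
40 / 5 = 8
Apply to Carol's share:
3 x 8 = 24

24


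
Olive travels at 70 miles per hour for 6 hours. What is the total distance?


Use the formula: distance = speed x time
Speed = 70 mph, Time = 6 hours
70 x 6 = 420 miles

420 miles


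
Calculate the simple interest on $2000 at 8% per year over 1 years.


Use the formula I = P x R x T / 100
P x R x T = 2000 x 8 x 1 = 16000
I = 16000 / 100 = $160

$160


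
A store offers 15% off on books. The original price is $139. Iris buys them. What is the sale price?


Calculate the discount amount:
15% of $139 = $20.85
Subtract from original:
$139 - $20.85 = $118.15

$118.15


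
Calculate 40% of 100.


Convert percentage to decimal:
40% = 0.4
Multiply:
100 x 0.4 = 40

40


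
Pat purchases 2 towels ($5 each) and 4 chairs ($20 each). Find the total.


Cost of towels:
2 x $5 = $10
Cost of chairs:
4 x $20 = $80
Add both:
$10 + $80 = $90

$90


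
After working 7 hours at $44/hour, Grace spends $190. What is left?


Calculate earnings:
7 x $44 = $308
Subtract spending:
$308 - $190 = $118

$118


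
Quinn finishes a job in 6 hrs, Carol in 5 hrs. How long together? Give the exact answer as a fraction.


Quinn's rate: 1/6 of the job per hour
Carol's rate: 1/5 of the job per hour
Combined rate: 1/6 + 1/5 = 11/30 per hour
Time = 1 / (11/30) = 30/11 hours (≈ 2.73 hours)

30/11 hours


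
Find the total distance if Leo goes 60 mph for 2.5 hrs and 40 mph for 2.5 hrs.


Leg 1 distance:
60 x 2.5 = 150 miles
Leg 2 distance:
40 x 2.5 = 100 miles
Total distance:
150 + 100 = 250 miles

250 miles


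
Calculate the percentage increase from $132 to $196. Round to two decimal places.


Find the absolute change:
|196 - 132| = 64
Divide by original and multiply by 100:
64 / 132 x 100 = 48.4848...% ≈ 48.48%

48.48%


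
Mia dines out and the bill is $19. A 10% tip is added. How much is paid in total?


Calculate the tip:
10% of $19 = $1.90
Add tip to meal cost:
$19 + $1.90 = $20.90

$20.90


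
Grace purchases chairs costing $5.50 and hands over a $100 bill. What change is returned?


Start with the amount paid:
$100
Subtract the price:
$100 - $5.50 = $94.50

$94.50


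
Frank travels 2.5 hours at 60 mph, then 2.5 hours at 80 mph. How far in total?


Leg 1 distance:
60 x 2.5 = 150 miles
Leg 2 distance:
80 x 2.5 = 200 miles
Total distance:
150 + 200 = 350 miles

350 miles


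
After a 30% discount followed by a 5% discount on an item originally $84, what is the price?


First discount:
30% of $84 = $25.20
Price after first discount:
$84 - $25.20 = $58.80
Second discount:
5% of $58.80 = $2.94
Final price:
$58.80 - $2.94 = $55.86

$55.86


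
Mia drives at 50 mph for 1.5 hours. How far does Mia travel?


Use the formula: distance = speed x time
Speed = 50 mph, Time = 1.5 hours
50 x 1.5 = 75 miles

75 miles


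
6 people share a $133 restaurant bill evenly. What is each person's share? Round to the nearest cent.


Total bill: $133
Number of people: 6
Each pays: $133 / 6 = $22.1666... ≈ $22.17

$22.17


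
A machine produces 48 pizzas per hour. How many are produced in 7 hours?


Production rate: 48 pizzas per hour
Time: 7 hours
Total: 48 x 7 = 336 pizzas

336 pizzas


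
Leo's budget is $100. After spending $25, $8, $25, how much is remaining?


Add up expenses:
$25 + $8 + $25 = $58
Subtract from budget:
$100 - $58 = $42

$42


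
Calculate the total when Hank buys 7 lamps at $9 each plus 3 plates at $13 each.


Cost of lamps:
7 x $9 = $63
Cost of plates:
3 x $13 = $39
Add both:
$63 + $39 = $102

$102


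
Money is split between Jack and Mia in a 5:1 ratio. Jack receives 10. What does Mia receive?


Find the multiplier:
10 / 5 = 2
Apply to Mia's share:
1 x 2 = 2

2


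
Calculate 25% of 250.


Convert percentage to decimal:
25% = 0.25
Multiply:
250 x 0.25 = 62.5

62.5


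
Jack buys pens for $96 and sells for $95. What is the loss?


Selling price = $95
Cost price = $96
Loss = cost price - selling price:
Loss = $96 - $95 = $1

$1


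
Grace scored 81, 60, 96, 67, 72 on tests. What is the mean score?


Add the scores:
81 + 60 + 96 + 67 + 72 = 376
Divide by the number of tests:
376 / 5 = 75.2

75.2


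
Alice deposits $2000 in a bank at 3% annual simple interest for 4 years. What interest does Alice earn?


Use the formula I = P x R x T / 100
P x R x T = 2000 x 3 x 4 = 24000
I = 24000 / 100 = $240

$240


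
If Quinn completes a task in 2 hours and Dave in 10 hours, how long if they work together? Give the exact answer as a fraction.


Quinn's rate: 1/2 of the job per hour
Dave's rate: 1/10 of the job per hour
Combined rate: 1/2 + 1/10 = 3/5 per hour
Time = 1 / (3/5) = 5/3 hours (≈ 1.67 hours)

5/3 hours


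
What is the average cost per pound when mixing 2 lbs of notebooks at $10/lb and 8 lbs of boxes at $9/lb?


Cost of notebooks:
2 x $10 = $20
Cost of boxes:
8 x $9 = $72
Total cost: $20 + $72 = $92
Total weight: 10 lbs
Average: $92 / 10 = $9.20/lb

$9.20/lb


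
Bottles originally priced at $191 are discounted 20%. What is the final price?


Calculate the discount amount:
20% of $191 = $38.20
Subtract from original:
$191 - $38.20 = $152.80

$152.80


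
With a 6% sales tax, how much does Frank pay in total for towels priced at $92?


Calculate the tax:
6% of $92 = $5.52
Add tax to price:
$92 + $5.52 = $97.52

$97.52


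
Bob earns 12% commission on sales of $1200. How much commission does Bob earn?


Convert rate to decimal:
12% = 0.12
Multiply by sales:
$1200 x 0.12 = $144

$144


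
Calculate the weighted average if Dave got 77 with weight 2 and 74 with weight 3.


Weighted sum:
2 x 77 + 3 x 74 = 376
Total weight:
2 + 3 = 5
Weighted average:
376 / 5 = 75.2

75.2


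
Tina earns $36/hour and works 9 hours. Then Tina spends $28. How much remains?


Calculate earnings:
9 x $36 = $324
Subtract spending:
$324 - $28 = $296

$296


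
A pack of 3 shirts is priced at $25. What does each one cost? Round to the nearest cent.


Total cost: $25
Number of items: 3
Unit price: $25 / 3 = $8.3333... ≈ $8.33

$8.33


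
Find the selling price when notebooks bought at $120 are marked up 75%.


Calculate the markup amount:
75% of $120 = $90
Add to cost:
$120 + $90 = $210

$210


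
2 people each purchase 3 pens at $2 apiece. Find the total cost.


Cost per person:
3 x $2 = $6
Group total:
2 x $6 = $12

$12


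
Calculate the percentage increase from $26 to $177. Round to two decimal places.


Find the absolute change:
|177 - 26| = 151
Divide by original and multiply by 100:
151 / 26 x 100 = 580.7692...% ≈ 580.77%

580.77%


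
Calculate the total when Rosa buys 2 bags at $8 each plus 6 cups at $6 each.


Cost of bags:
2 x $8 = $16
Cost of cups:
6 x $6 = $36
Add both:
$16 + $36 = $52

$52


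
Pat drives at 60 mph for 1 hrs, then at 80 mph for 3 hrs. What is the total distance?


Leg 1 distance:
60 x 1 = 60 miles
Leg 2 distance:
80 x 3 = 240 miles
Total distance:
60 + 240 = 300 miles

300 miles


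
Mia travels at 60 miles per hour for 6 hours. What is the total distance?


Use the formula: distance = speed x time
Speed = 60 mph, Time = 6 hours
60 x 6 = 360 miles

360 miles


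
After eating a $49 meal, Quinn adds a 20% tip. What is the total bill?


Calculate the tip:
20% of $49 = $9.80
Add tip to meal cost:
$49 + $9.80 = $58.80

$58.80


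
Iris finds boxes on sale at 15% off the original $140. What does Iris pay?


Calculate the discount amount:
15% of $140 = $21
Subtract from original:
$140 - $21 = $119

$119


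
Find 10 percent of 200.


Convert percentage to decimal:
10% = 0.1
Multiply:
200 x 0.1 = 20

20


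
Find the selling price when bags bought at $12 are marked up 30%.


Calculate the markup amount:
30% of $12 = $3.60
Add to cost:
$12 + $3.60 = $15.60

$15.60


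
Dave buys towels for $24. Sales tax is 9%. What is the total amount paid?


Calculate the tax:
9% of $24 = $2.16
Add tax to price:
$24 + $2.16 = $26.16

$26.16


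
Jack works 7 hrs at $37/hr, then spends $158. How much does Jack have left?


Calculate earnings:
7 x $37 = $259
Subtract spending:
$259 - $158 = $101

$101


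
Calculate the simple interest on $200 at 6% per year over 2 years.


Use the formula I = P x R x T / 100
P x R x T = 200 x 6 x 2 = 2400
I = 2400 / 100 = $24

$24


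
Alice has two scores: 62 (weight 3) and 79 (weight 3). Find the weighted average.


Weighted sum:
3 x 62 + 3 x 79 = 423
Total weight:
3 + 3 = 6
Weighted average:
423 / 6 = 70.5

70.5


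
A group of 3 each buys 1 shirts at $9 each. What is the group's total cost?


Cost per person:
1 x $9 = $9
Group total:
3 x $9 = $27

$27


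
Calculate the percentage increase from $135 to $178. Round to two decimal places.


Find the absolute change:
|178 - 135| = 43
Divide by original and multiply by 100:
43 / 135 x 100 = 31.8518...% ≈ 31.85%

31.85%


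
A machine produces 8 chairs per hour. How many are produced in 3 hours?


Production rate: 8 chairs per hour
Time: 3 hours
Total: 8 x 3 = 24 chairs

24 chairs


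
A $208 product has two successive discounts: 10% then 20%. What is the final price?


First discount:
10% of $208 = $20.80
Price after first discount:
$208 - $20.80 = $187.20
Second discount:
20% of $187.20 = $37.44
Final price:
$187.20 - $37.44 = $149.76

$149.76


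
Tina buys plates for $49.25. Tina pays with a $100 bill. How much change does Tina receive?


Start with the amount paid:
$100
Subtract the price:
$100 - $49.25 = $50.75

$50.75


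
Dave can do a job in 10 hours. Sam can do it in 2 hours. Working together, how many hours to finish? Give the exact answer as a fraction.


Dave's rate: 1/10 of the job per hour
Sam's rate: 1/2 of the job per hour
Combined rate: 1/10 + 1/2 = 3/5 per hour
Time = 1 / (3/5) = 5/3 hours (≈ 1.67 hours)

5/3 hours


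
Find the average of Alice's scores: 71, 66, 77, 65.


Add the scores:
71 + 66 + 77 + 65 = 279
Divide by the number of tests:
279 / 4 = 69.75

69.75


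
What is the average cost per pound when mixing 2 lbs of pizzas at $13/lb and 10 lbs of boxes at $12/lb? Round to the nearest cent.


Cost of pizzas:
2 x $13 = $26
Cost of boxes:
10 x $12 = $120
Total cost: $26 + $120 = $146
Total weight: 12 lbs
Average: $146 / 12 = $12.1666... ≈ $12.17/lb

$12.17/lb


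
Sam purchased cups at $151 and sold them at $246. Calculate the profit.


Selling price = $246
Cost price = $151
Profit = selling price - cost price:
Profit = $246 - $151 = $95

$95


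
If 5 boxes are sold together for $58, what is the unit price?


Total cost: $58
Number of items: 5
Unit price: $58 / 5 = $11.60

$11.60


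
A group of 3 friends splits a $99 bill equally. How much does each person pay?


Total bill: $99
Number of people: 3
Each pays: $99 / 3 = $33

$33


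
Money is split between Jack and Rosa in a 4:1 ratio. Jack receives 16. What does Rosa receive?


Find the multiplier:
16 / 4 = 4
Apply to Rosa's share:
1 x 4 = 4

4


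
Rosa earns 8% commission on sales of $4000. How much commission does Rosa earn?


Convert rate to decimal:
8% = 0.08
Multiply by sales:
$4000 x 0.08 = $320

$320


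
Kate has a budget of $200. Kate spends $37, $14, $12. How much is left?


Add up expenses:
$37 + $14 + $12 = $63
Subtract from budget:
$200 - $63 = $137

$137


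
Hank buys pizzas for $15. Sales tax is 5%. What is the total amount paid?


Calculate the tax:
5% of $15 = $0.75
Add tax to price:
$15 + $0.75 = $15.75

$15.75


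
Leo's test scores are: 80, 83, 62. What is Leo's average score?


Add the scores:
80 + 83 + 62 = 225
Divide by the number of tests:
225 / 3 = 75

75


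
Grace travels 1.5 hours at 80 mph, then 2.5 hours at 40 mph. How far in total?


Leg 1 distance:
80 x 1.5 = 120 miles
Leg 2 distance:
40 x 2.5 = 100 miles
Total distance:
120 + 100 = 220 miles

220 miles


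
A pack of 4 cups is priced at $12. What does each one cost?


Total cost: $12
Number of items: 4
Unit price: $12 / 4 = $3

$3


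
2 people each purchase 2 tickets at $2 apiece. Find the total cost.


Cost per person:
2 x $2 = $4
Group total:
2 x $4 = $8

$8


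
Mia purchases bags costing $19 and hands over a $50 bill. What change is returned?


Start with the amount paid:
$50
Subtract the price:
$50 - $19 = $31

$31


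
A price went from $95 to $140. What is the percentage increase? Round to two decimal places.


Find the absolute change:
|140 - 95| = 45
Divide by original and multiply by 100:
45 / 95 x 100 = 47.3684...% ≈ 47.37%

47.37%


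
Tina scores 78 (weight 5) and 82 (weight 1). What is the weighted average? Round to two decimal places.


Weighted sum:
5 x 78 + 1 x 82 = 472
Total weight:
5 + 1 = 6
Weighted average:
472 / 6 = 78.6666... ≈ 78.67

78.67


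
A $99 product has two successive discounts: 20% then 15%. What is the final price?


First discount:
20% of $99 = $19.80
Price after first discount:
$99 - $19.80 = $79.20
Second discount:
15% of $79.20 = $11.88
Final price:
$79.20 - $11.88 = $67.32

$67.32


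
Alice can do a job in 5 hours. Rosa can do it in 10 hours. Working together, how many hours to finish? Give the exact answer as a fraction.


Alice's rate: 1/5 of the job per hour
Rosa's rate: 1/10 of the job per hour
Combined rate: 1/5 + 1/10 = 3/10 per hour
Time = 1 / (3/10) = 10/3 hours (≈ 3.33 hours)

10/3 hours


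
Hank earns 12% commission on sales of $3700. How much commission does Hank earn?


Convert rate to decimal:
12% = 0.12
Multiply by sales:
$3700 x 0.12 = $444

$444


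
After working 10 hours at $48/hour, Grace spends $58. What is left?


Calculate earnings:
10 x $48 = $480
Subtract spending:
$480 - $58 = $422

$422


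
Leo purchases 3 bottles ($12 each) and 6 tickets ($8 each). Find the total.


Cost of bottles:
3 x $12 = $36
Cost of tickets:
6 x $8 = $48
Add both:
$36 + $48 = $84

$84


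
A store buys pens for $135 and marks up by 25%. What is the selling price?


Calculate the markup amount:
25% of $135 = $33.75
Add to cost:
$135 + $33.75 = $168.75

$168.75


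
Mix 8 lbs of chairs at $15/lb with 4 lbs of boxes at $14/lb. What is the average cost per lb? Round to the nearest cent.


Cost of chairs:
8 x $15 = $120
Cost of boxes:
4 x $14 = $56
Total cost: $120 + $56 = $176
Total weight: 12 lbs
Average: $176 / 12 = $14.6666... ≈ $14.67/lb

$14.67/lb


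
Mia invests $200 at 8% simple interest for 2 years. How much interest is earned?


Use the formula I = P x R x T / 100
P x R x T = 200 x 8 x 2 = 3200
I = 3200 / 100 = $32

$32


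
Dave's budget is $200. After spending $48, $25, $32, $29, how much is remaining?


Add up expenses:
$48 + $25 + $32 + $29 = $134
Subtract from budget:
$200 - $134 = $66

$66


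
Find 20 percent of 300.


Convert percentage to decimal:
20% = 0.2
Multiply:
300 x 0.2 = 60

60


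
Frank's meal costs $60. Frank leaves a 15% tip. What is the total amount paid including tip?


Calculate the tip:
15% of $60 = $9
Add tip to meal cost:
$60 + $9 = $69

$69


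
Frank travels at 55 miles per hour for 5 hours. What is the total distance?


Use the formula: distance = speed x time
Speed = 55 mph, Time = 5 hours
55 x 5 = 275 miles

275 miles


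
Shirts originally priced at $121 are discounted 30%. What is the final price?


Calculate the discount amount:
30% of $121 = $36.30
Subtract from original:
$121 - $36.30 = $84.70

$84.70


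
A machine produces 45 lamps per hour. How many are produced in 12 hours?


Production rate: 45 lamps per hour
Time: 12 hours
Total: 45 x 12 = 540 lamps

540 lamps


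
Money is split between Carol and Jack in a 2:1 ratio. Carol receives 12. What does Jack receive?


Find the multiplier:
12 / 2 = 6
Apply to Jack's share:
1 x 6 = 6

6


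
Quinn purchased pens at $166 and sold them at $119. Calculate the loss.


Selling price = $119
Cost price = $166
Loss = cost price - selling price:
Loss = $166 - $119 = $47

$47


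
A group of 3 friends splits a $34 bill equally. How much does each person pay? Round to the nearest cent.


Total bill: $34
Number of people: 3
Each pays: $34 / 3 = $11.3333... ≈ $11.33

$11.33


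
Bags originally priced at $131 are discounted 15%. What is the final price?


Calculate the discount amount:
15% of $131 = $19.65
Subtract from original:
$131 - $19.65 = $111.35

$111.35


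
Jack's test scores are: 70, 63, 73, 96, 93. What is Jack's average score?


Add the scores:
70 + 63 + 73 + 96 + 93 = 395
Divide by the number of tests:
395 / 5 = 79

79


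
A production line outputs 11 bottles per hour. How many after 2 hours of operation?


Production rate: 11 bottles per hour
Time: 2 hours
Total: 11 x 2 = 22 bottles

22 bottles


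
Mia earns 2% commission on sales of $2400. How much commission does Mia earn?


Convert rate to decimal:
2% = 0.02
Multiply by sales:
$2400 x 0.02 = $48

$48


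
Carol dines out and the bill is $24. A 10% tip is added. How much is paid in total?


Calculate the tip:
10% of $24 = $2.40
Add tip to meal cost:
$24 + $2.40 = $26.40

$26.40


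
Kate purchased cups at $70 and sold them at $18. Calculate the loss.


Selling price = $18
Cost price = $70
Loss = cost price - selling price:
Loss = $70 - $18 = $52

$52


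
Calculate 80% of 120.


Convert percentage to decimal:
80% = 0.8
Multiply:
120 x 0.8 = 96

96


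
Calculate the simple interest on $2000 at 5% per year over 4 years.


Use the formula I = P x R x T / 100
P x R x T = 2000 x 5 x 4 = 40000
I = 40000 / 100 = $400

$400


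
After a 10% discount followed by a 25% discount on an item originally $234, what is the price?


First discount:
10% of $234 = $23.40
Price after first discount:
$234 - $23.40 = $210.60
Second discount:
25% of $210.60 = $52.65
Final price:
$210.60 - $52.65 = $157.95

$157.95


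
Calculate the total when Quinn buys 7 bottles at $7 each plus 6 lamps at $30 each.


Cost of bottles:
7 x $7 = $49
Cost of lamps:
6 x $30 = $180
Add both:
$49 + $180 = $229

$229


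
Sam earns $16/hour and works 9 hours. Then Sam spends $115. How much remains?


Calculate earnings:
9 x $16 = $144
Subtract spending:
$144 - $115 = $29

$29


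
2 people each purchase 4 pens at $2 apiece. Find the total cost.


Cost per person:
4 x $2 = $8
Group total:
2 x $8 = $16

$16


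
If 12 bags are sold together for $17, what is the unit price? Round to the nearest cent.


Total cost: $17
Number of items: 12
Unit price: $17 / 12 = $1.4166... ≈ $1.42

$1.42


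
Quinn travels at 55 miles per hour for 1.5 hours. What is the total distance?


Use the formula: distance = speed x time
Speed = 55 mph, Time = 1.5 hours
55 x 1.5 = 82.5 miles

82.5 miles


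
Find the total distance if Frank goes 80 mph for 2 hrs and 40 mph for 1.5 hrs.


Leg 1 distance:
80 x 2 = 160 miles
Leg 2 distance:
40 x 1.5 = 60 miles
Total distance:
160 + 60 = 220 miles

220 miles


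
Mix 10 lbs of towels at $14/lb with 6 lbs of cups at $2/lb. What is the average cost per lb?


Cost of towels:
10 x $14 = $140
Cost of cups:
6 x $2 = $12
Total cost: $140 + $12 = $152
Total weight: 16 lbs
Average: $152 / 16 = $9.50/lb

$9.50/lb


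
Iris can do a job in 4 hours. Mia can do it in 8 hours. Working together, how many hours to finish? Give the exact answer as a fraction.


Iris's rate: 1/4 of the job per hour
Mia's rate: 1/8 of the job per hour
Combined rate: 1/4 + 1/8 = 3/8 per hour
Time = 1 / (3/8) = 8/3 hours (≈ 2.67 hours)

8/3 hours


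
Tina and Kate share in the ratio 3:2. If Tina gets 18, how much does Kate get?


Find the multiplier:
18 / 3 = 6
Apply to Kate's share:
2 x 6 = 12

12


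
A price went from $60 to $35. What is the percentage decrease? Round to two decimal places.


Find the absolute change:
|35 - 60| = 25
Divide by original and multiply by 100:
25 / 60 x 100 = 41.6666...% ≈ 41.67%

41.67%


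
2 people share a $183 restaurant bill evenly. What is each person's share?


Total bill: $183
Number of people: 2
Each pays: $183 / 2 = $91.50

$91.50


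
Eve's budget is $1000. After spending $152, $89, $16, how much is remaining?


Add up expenses:
$152 + $89 + $16 = $257
Subtract from budget:
$1000 - $257 = $743

$743


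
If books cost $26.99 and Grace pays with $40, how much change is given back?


Start with the amount paid:
$40
Subtract the price:
$40 - $26.99 = $13.01

$13.01


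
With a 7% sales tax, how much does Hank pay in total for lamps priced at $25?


Calculate the tax:
7% of $25 = $1.75
Add tax to price:
$25 + $1.75 = $26.75

$26.75


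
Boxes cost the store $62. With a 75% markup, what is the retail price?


Calculate the markup amount:
75% of $62 = $46.50
Add to cost:
$62 + $46.50 = $108.50

$108.50


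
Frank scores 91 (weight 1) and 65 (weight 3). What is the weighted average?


Weighted sum:
1 x 91 + 3 x 65 = 286
Total weight:
1 + 3 = 4
Weighted average:
286 / 4 = 71.5

71.5


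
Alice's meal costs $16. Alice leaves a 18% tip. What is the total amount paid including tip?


Calculate the tip:
18% of $16 = $2.88
Add tip to meal cost:
$16 + $2.88 = $18.88

$18.88


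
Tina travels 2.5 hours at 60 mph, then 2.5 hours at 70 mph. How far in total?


Leg 1 distance:
60 x 2.5 = 150 miles
Leg 2 distance:
70 x 2.5 = 175 miles
Total distance:
150 + 175 = 325 miles

325 miles


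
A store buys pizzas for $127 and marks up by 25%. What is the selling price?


Calculate the markup amount:
25% of $127 = $31.75
Add to cost:
$127 + $31.75 = $158.75

$158.75


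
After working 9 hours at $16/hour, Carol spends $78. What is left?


Calculate earnings:
9 x $16 = $144
Subtract spending:
$144 - $78 = $66

$66


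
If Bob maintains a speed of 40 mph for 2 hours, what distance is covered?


Use the formula: distance = speed x time
Speed = 40 mph, Time = 2 hours
40 x 2 = 80 miles

80 miles


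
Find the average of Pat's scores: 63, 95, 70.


Add the scores:
63 + 95 + 70 = 228
Divide by the number of tests:
228 / 3 = 76

76


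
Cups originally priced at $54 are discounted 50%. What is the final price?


Calculate the discount amount:
50% of $54 = $27
Subtract from original:
$54 - $27 = $27

$27


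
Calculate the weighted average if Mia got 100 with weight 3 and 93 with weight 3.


Weighted sum:
3 x 100 + 3 x 93 = 579
Total weight:
3 + 3 = 6
Weighted average:
579 / 6 = 96.5

96.5


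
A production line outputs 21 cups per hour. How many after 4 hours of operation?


Production rate: 21 cups per hour
Time: 4 hours
Total: 21 x 4 = 84 cups

84 cups


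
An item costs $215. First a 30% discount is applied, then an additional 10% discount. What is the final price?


First discount:
30% of $215 = $64.50
Price after first discount:
$215 - $64.50 = $150.50
Second discount:
10% of $150.50 = $15.05
Final price:
$150.50 - $15.05 = $135.45

$135.45


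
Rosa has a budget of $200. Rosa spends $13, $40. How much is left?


Add up expenses:
$13 + $40 = $53
Subtract from budget:
$200 - $53 = $147

$147


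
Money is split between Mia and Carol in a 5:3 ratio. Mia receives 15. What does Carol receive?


Find the multiplier:
15 / 5 = 3
Apply to Carol's share:
3 x 3 = 9

9


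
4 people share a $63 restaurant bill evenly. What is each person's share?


Total bill: $63
Number of people: 4
Each pays: $63 / 4 = $15.75

$15.75


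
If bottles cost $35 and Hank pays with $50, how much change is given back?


Start with the amount paid:
$50
Subtract the price:
$50 - $35 = $15

$15


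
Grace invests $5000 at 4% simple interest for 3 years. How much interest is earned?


Use the formula I = P x R x T / 100
P x R x T = 5000 x 4 x 3 = 60000
I = 60000 / 100 = $600

$600


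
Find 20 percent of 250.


Convert percentage to decimal:
20% = 0.2
Multiply:
250 x 0.2 = 50

50


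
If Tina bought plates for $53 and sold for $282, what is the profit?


Selling price = $282
Cost price = $53
Profit = selling price - cost price:
Profit = $282 - $53 = $229

$229


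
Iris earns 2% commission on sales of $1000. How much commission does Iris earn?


Convert rate to decimal:
2% = 0.02
Multiply by sales:
$1000 x 0.02 = $20

$20


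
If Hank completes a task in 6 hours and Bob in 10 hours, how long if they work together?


Hank's rate: 1/6 of the job per hour
Bob's rate: 1/10 of the job per hour
Combined rate: 1/6 + 1/10 = 4/15 per hour
Time = 1 / (4/15) = 15/4 = 3.75 hours

3.75 hours


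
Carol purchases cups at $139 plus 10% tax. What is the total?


Calculate the tax:
10% of $139 = $13.90
Add tax to price:
$139 + $13.90 = $152.90

$152.90


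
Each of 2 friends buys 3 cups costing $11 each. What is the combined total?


Cost per person:
3 x $11 = $33
Group total:
2 x $33 = $66

$66


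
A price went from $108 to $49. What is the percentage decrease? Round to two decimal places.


Find the absolute change:
|49 - 108| = 59
Divide by original and multiply by 100:
59 / 108 x 100 = 54.6296...% ≈ 54.63%

54.63%


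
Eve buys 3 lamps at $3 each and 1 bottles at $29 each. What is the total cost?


Cost of lamps:
3 x $3 = $9
Cost of bottles:
1 x $29 = $29
Add both:
$9 + $29 = $38

$38


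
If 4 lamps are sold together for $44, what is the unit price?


Total cost: $44
Number of items: 4
Unit price: $44 / 4 = $11

$11


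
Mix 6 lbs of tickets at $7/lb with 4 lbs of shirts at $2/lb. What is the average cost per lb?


Cost of tickets:
6 x $7 = $42
Cost of shirts:
4 x $2 = $8
Total cost: $42 + $8 = $50
Total weight: 10 lbs
Average: $50 / 10 = $5/lb

$5/lb


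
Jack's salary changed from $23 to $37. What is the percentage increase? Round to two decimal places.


Find the absolute change:
|37 - 23| = 14
Divide by original and multiply by 100:
14 / 23 x 100 = 60.8695...% ≈ 60.87%

60.87%


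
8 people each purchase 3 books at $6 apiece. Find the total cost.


Cost per person:
3 x $6 = $18
Group total:
8 x $18 = $144

$144


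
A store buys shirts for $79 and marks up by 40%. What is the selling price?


Calculate the markup amount:
40% of $79 = $31.60
Add to cost:
$79 + $31.60 = $110.60

$110.60


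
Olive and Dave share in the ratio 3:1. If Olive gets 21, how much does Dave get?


Find the multiplier:
21 / 3 = 7
Apply to Dave's share:
1 x 7 = 7

7


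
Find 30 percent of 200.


Convert percentage to decimal:
30% = 0.3
Multiply:
200 x 0.3 = 60

60


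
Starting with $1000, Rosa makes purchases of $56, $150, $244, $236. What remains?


Add up expenses:
$56 + $150 + $244 + $236 = $686
Subtract from budget:
$1000 - $686 = $314

$314


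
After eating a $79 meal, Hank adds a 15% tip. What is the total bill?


Calculate the tip:
15% of $79 = $11.85
Add tip to meal cost:
$79 + $11.85 = $90.85

$90.85


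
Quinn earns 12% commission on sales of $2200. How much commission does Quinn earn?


Convert rate to decimal:
12% = 0.12
Multiply by sales:
$2200 x 0.12 = $264

$264


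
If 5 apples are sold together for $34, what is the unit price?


Total cost: $34
Number of items: 5
Unit price: $34 / 5 = $6.80

$6.80
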